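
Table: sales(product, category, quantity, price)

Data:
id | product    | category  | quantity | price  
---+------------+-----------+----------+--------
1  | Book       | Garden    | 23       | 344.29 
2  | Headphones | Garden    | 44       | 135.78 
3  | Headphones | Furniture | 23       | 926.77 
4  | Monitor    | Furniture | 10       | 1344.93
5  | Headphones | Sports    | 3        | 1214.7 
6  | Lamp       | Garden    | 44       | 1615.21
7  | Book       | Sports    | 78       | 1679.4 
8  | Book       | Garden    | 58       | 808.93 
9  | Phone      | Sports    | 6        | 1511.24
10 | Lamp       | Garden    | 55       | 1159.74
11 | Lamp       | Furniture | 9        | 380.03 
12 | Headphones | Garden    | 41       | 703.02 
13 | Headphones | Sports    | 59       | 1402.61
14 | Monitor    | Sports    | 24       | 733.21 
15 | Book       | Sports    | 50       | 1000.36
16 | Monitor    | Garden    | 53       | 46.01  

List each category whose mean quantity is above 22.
SELECT category, AVG(quantity)
FROM sales
GROUP BY category
HAVING AVG(quantity) > 22

Result:
  Garden: avg=45.43
  Sports: avg=36.67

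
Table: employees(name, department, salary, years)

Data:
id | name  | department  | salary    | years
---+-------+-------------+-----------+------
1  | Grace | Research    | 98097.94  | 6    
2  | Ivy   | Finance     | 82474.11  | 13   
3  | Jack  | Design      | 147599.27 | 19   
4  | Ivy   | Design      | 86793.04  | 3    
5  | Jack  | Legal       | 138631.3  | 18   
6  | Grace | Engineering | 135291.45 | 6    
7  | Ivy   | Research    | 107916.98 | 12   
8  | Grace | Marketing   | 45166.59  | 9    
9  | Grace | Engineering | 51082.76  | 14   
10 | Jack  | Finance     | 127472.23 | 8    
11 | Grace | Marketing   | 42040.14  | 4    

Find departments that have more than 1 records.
SELECT department, COUNT(*) as cnt
FROM employees
GROUP BY department
HAVING COUNT(*) > 1

Result:
  Design: 2
  Engineering: 2
  Finance: 2
  Marketing: 2
  Research: 2

Note: HAVING filters groups after aggregation, WHERE filters rows before.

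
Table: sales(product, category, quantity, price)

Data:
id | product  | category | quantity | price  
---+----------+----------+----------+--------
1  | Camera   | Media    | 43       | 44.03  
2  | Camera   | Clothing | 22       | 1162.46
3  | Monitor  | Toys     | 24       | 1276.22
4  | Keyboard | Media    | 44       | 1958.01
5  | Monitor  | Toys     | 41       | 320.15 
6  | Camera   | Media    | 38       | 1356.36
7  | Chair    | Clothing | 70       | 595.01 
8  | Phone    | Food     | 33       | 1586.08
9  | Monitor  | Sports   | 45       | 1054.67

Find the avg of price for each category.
SELECT category, AVG(price) as result
FROM sales
GROUP BY category

Result:
  Clothing: 878.74
  Food: 1586.08
  Media: 1119.47
  Sports: 1054.67
  Toys: 798.19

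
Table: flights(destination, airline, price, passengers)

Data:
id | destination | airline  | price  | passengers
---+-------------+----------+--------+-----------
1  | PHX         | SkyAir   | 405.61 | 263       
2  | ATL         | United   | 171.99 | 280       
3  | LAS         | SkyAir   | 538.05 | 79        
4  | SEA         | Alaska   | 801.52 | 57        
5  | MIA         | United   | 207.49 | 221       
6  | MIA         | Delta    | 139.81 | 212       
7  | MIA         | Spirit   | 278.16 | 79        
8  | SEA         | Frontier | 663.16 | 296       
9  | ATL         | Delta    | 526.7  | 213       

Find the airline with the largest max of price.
SELECT airline, MAX(price) as val
FROM flights
GROUP BY airline
ORDER BY val DESC
LIMIT 1

Result: Alaska with max(price) = 801.52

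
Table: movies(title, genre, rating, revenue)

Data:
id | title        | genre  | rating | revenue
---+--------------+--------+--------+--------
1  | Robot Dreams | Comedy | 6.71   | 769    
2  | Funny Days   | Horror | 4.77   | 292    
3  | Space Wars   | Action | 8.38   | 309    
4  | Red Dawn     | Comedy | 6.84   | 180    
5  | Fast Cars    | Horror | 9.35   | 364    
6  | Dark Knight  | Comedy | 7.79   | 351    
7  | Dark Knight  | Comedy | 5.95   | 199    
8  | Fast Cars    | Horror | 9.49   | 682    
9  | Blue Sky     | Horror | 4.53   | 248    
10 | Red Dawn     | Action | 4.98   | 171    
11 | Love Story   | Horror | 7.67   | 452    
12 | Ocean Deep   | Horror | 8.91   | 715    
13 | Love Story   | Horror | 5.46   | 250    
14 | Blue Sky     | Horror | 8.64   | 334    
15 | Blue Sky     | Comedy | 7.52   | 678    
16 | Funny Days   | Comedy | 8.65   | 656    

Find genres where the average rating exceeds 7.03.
SELECT genre, AVG(rating)
FROM movies
GROUP BY genre
HAVING AVG(rating) > 7.03

Result:
  Comedy: avg=7.24
  Horror: avg=7.35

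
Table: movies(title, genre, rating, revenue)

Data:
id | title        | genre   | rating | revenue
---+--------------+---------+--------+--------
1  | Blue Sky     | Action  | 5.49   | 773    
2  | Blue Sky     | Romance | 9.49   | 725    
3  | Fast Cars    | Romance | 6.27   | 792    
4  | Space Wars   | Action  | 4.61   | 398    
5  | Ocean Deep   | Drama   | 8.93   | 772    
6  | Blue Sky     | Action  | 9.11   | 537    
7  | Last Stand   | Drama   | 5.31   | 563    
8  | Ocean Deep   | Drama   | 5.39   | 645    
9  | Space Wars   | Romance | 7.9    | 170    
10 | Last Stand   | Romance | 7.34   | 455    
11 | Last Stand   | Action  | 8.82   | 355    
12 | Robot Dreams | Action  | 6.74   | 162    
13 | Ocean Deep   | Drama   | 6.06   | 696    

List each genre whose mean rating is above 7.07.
SELECT genre, AVG(rating)
FROM movies
GROUP BY genre
HAVING AVG(rating) > 7.07

Result:
  Romance: avg=7.75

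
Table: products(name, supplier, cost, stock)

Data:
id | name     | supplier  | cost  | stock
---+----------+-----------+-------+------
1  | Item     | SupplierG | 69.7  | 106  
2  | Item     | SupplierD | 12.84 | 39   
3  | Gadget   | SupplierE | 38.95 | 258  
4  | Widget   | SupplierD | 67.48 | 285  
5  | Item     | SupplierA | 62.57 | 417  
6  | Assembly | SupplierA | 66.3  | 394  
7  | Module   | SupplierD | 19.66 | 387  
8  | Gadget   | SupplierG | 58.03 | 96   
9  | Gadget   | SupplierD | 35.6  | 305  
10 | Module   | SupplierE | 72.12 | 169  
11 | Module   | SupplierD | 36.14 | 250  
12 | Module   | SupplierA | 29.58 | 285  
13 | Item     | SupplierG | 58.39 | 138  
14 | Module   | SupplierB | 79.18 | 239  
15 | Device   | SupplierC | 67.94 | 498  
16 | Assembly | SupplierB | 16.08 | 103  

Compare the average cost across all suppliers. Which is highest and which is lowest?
SELECT supplier, AVG(cost)
FROM products
GROUP BY supplier
ORDER BY AVG(cost)

All groups:
  SupplierD: 34.34
  SupplierB: 47.63
  SupplierA: 52.82
  SupplierE: 55.54
  SupplierG: 62.04
  SupplierC: 67.94

Highest: SupplierC (67.94)
Lowest: SupplierD (34.34)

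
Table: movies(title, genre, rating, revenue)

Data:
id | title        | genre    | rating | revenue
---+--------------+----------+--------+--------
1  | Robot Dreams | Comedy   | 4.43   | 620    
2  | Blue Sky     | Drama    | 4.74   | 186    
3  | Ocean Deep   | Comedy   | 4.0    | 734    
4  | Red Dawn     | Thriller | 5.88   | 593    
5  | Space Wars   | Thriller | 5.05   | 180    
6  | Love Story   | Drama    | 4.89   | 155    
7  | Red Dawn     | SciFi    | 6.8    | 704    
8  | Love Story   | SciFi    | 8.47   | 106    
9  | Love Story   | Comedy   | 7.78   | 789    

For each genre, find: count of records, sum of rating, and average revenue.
SELECT genre,
       COUNT(*) as cnt,
       SUM(rating) as total_rating,
       AVG(revenue) as avg_revenue
FROM movies
GROUP BY genre

Result:
  Comedy: 3 records, 16.21 total rating, 714.33 avg revenue
  Drama: 2 records, 9.63 total rating, 170.50 avg revenue
  SciFi: 2 records, 15.27 total rating, 405.00 avg revenue
  Thriller: 2 records, 10.93 total rating, 386.50 avg revenue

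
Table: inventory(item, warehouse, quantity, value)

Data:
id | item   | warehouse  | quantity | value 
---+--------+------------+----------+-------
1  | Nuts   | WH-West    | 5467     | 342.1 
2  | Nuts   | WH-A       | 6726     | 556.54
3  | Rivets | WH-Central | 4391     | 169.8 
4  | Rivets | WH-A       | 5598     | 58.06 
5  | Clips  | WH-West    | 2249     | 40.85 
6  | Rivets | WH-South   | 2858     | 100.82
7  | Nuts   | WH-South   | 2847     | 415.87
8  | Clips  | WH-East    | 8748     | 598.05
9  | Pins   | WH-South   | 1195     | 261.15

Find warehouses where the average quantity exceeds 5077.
SELECT warehouse, AVG(quantity)
FROM inventory
GROUP BY warehouse
HAVING AVG(quantity) > 5077

Result:
  WH-A: avg=6162.00
  WH-East: avg=8748.00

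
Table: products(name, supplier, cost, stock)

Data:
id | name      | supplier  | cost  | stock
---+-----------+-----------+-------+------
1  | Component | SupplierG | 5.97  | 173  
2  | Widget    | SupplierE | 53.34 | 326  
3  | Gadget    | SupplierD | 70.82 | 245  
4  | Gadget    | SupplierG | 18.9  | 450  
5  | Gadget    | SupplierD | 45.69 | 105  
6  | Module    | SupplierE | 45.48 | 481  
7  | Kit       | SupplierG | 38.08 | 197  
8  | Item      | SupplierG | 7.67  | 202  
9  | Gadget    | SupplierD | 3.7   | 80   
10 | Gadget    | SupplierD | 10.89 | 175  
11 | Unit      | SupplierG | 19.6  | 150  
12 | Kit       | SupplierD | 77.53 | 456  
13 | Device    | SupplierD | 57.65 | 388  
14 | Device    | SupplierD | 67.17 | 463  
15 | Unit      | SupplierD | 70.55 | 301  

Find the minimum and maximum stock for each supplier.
SELECT supplier, MIN(stock), MAX(stock)
FROM products
GROUP BY supplier

Result:
  SupplierD: min=80, max=463
  SupplierE: min=326, max=481
  SupplierG: min=150, max=450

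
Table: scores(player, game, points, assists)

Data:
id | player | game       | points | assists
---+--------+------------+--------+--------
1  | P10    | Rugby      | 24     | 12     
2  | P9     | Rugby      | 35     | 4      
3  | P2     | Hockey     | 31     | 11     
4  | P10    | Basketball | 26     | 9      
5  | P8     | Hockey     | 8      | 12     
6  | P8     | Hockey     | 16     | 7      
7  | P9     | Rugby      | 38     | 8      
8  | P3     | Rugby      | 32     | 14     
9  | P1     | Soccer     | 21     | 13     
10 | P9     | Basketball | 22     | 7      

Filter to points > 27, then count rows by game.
SELECT game, COUNT(*)
FROM scores
WHERE points > 27
GROUP BY game

Note: WHERE filters rows before grouping.

Result:
  Hockey: 1
  Rugby: 3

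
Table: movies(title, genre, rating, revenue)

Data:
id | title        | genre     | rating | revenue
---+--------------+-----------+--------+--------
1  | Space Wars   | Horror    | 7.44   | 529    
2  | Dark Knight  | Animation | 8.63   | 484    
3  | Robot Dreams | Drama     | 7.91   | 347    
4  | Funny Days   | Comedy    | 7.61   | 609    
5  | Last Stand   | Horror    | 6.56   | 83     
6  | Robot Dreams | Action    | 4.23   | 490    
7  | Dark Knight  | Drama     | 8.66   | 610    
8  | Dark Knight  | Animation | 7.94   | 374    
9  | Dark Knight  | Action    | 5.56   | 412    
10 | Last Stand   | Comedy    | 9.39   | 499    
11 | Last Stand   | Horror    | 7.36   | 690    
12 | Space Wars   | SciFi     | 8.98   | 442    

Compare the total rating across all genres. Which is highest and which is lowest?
SELECT genre, SUM(rating)
FROM movies
GROUP BY genre
ORDER BY SUM(rating)

All groups:
  SciFi: 8.98
  Action: 9.79
  Animation: 16.57
  Drama: 16.57
  Comedy: 17.00
  Horror: 21.36

Highest: Horror (21.36)
Lowest: SciFi (8.98)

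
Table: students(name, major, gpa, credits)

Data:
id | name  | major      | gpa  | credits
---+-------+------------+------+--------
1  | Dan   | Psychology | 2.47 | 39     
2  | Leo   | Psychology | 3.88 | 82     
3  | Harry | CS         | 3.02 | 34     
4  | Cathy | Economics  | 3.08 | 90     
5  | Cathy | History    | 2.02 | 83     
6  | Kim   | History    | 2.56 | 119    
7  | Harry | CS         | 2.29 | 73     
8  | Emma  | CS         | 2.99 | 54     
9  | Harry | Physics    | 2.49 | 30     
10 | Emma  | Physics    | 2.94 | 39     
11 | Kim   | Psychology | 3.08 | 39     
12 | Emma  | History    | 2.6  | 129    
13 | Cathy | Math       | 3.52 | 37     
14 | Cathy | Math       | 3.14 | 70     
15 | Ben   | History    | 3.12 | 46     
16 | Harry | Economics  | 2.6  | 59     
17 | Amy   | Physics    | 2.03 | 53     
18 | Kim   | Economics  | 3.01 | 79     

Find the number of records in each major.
SELECT major, COUNT(*) as count
FROM students
GROUP BY major

Result:
  CS: 3
  Economics: 3
  History: 4
  Math: 2
  Physics: 3
  Psychology: 3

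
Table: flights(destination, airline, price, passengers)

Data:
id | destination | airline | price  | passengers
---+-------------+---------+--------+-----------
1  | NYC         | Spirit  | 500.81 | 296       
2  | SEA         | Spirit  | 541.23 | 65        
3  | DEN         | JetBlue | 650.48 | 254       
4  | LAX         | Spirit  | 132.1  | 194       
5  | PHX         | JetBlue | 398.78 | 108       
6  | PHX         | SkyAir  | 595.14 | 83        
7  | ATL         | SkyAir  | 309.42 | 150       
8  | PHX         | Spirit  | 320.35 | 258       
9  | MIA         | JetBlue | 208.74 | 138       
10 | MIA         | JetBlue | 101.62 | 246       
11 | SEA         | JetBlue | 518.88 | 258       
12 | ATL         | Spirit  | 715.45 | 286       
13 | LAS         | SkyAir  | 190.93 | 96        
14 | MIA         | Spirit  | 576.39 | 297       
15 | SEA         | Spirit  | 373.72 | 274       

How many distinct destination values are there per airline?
SELECT airline, COUNT(DISTINCT destination)
FROM flights
GROUP BY airline

Result:
  JetBlue: 4 distinct
  SkyAir: 3 distinct
  Spirit: 6 distinct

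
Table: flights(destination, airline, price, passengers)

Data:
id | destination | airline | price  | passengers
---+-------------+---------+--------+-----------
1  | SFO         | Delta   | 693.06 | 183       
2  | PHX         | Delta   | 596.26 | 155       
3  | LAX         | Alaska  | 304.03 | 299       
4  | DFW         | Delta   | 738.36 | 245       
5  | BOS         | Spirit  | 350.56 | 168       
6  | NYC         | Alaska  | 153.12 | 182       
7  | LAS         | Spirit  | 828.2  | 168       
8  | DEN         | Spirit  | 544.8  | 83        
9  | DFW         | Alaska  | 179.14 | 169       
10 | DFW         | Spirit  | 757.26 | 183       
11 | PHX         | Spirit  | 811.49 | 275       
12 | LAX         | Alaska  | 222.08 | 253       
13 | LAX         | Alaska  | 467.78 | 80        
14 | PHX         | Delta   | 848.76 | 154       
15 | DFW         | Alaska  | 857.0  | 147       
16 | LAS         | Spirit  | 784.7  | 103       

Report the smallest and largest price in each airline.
SELECT airline, MIN(price), MAX(price)
FROM flights
GROUP BY airline

Result:
  Alaska: min=153.12, max=857.00
  Delta: min=596.26, max=848.76
  Spirit: min=350.56, max=828.20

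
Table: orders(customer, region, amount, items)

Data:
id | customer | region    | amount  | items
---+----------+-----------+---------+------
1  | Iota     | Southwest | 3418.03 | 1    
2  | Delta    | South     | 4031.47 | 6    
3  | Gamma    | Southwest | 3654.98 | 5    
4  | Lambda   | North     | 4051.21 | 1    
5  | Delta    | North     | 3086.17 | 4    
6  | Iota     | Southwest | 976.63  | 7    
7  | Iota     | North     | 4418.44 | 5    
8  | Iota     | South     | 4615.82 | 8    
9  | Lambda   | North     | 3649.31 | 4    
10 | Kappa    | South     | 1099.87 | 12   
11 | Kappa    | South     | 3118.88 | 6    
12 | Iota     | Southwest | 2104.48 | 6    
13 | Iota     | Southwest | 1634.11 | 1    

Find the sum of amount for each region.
SELECT region, SUM(amount) as result
FROM orders
GROUP BY region

Result:
  North: 15205.13
  South: 12866.04
  Southwest: 11788.23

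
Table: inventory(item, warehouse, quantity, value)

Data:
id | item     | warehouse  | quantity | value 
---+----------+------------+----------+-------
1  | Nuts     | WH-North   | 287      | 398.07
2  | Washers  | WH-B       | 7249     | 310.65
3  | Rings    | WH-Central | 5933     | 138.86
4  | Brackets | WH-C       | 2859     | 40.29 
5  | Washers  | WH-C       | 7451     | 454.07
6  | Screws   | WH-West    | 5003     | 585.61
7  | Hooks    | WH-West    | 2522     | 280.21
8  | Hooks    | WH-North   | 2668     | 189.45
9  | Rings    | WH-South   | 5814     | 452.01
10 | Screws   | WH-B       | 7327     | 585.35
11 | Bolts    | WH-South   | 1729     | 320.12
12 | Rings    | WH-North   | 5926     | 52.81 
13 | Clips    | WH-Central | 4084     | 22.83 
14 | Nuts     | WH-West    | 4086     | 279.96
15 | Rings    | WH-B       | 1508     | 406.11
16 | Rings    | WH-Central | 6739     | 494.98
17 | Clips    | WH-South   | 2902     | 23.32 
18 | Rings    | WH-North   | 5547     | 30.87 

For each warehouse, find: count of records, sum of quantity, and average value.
SELECT warehouse,
       COUNT(*) as cnt,
       SUM(quantity) as total_quantity,
       AVG(value) as avg_value
FROM inventory
GROUP BY warehouse

Result:
  WH-B: 3 records, 16084 total quantity, 434.04 avg value
  WH-C: 2 records, 10310 total quantity, 247.18 avg value
  WH-Central: 3 records, 16756 total quantity, 218.89 avg value
  WH-North: 4 records, 14428 total quantity, 167.80 avg value
  WH-South: 3 records, 10445 total quantity, 265.15 avg value
  WH-West: 3 records, 11611 total quantity, 381.93 avg value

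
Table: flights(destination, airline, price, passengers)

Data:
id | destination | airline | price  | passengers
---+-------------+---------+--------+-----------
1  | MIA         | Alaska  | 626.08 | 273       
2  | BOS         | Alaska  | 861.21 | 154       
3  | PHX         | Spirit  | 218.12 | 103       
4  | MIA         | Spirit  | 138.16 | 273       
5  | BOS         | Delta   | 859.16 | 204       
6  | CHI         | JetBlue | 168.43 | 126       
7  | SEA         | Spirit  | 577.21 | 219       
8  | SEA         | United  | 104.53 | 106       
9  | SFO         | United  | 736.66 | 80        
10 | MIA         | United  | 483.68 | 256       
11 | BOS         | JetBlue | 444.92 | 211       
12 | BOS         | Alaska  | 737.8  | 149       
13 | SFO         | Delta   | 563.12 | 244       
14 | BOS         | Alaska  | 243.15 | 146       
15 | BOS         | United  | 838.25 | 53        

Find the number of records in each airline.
SELECT airline, COUNT(*) as count
FROM flights
GROUP BY airline

Result:
  Alaska: 4
  Delta: 2
  JetBlue: 2
  Spirit: 3
  United: 4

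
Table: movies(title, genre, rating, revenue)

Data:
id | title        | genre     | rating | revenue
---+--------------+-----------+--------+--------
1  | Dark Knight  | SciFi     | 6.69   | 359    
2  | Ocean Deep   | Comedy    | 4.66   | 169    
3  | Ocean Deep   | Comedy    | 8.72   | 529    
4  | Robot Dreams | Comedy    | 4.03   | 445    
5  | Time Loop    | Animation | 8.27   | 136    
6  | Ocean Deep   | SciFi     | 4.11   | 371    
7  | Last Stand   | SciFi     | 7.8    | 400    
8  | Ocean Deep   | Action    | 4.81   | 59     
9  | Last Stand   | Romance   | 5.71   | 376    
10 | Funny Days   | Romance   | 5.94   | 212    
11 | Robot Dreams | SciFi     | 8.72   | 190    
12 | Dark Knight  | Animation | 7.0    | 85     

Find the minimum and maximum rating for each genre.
SELECT genre, MIN(rating), MAX(rating)
FROM movies
GROUP BY genre

Result:
  Action: min=4.81, max=4.81
  Animation: min=7.00, max=8.27
  Comedy: min=4.03, max=8.72
  Romance: min=5.71, max=5.94
  SciFi: min=4.11, max=8.72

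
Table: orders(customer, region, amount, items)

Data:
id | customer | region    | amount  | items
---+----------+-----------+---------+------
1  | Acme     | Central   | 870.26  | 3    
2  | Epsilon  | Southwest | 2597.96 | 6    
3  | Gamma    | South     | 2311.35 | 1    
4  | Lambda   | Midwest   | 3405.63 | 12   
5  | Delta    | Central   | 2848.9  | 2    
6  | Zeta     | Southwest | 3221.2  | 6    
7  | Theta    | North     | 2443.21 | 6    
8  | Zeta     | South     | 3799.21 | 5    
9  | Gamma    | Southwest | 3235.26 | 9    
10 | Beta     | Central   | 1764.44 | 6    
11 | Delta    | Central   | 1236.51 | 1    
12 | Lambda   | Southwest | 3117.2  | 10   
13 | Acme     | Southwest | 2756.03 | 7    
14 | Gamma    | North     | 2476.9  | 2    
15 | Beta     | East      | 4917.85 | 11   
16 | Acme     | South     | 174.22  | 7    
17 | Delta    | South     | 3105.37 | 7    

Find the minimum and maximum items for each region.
SELECT region, MIN(items), MAX(items)
FROM orders
GROUP BY region

Result:
  Central: min=1, max=6
  East: min=11, max=11
  Midwest: min=12, max=12
  North: min=2, max=6
  South: min=1, max=7
  Southwest: min=6, max=10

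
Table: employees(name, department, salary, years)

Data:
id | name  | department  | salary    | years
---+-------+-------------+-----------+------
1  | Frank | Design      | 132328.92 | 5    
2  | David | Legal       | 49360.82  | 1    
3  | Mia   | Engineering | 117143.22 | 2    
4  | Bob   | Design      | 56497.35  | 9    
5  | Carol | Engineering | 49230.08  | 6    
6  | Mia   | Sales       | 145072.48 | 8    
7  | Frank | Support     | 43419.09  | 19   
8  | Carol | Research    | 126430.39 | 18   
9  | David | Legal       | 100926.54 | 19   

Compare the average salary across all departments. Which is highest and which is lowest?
SELECT department, AVG(salary)
FROM employees
GROUP BY department
ORDER BY AVG(salary)

All groups:
  Support: 43419.09
  Legal: 75143.68
  Engineering: 83186.65
  Design: 94413.14
  Research: 126430.39
  Sales: 145072.48

Highest: Sales (145072.48)
Lowest: Support (43419.09)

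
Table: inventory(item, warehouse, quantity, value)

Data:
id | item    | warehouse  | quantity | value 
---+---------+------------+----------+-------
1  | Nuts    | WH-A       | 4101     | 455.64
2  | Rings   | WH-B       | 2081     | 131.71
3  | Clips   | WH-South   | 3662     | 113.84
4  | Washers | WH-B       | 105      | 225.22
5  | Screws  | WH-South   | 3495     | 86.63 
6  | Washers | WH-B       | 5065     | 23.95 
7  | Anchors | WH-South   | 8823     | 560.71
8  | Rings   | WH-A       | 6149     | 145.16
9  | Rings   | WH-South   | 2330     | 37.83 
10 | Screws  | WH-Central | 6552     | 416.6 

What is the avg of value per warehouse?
SELECT warehouse, AVG(value) as result
FROM inventory
GROUP BY warehouse

Result:
  WH-A: 300.40
  WH-B: 126.96
  WH-Central: 416.60
  WH-South: 199.75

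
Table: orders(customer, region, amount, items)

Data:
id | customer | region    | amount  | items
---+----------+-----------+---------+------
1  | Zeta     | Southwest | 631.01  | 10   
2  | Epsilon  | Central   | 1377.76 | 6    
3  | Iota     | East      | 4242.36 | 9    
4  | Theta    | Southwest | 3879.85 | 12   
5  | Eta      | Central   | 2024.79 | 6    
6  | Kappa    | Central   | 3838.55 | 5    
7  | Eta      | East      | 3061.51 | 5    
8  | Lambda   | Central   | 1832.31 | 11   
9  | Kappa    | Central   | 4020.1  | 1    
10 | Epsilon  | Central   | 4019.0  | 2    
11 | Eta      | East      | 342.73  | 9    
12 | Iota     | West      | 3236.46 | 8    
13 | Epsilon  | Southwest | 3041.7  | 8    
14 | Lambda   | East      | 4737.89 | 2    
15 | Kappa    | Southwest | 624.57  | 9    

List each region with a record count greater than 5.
SELECT region, COUNT(*) as cnt
FROM orders
GROUP BY region
HAVING COUNT(*) > 5

Result:
  Central: 6

Note: HAVING filters groups after aggregation, WHERE filters rows before.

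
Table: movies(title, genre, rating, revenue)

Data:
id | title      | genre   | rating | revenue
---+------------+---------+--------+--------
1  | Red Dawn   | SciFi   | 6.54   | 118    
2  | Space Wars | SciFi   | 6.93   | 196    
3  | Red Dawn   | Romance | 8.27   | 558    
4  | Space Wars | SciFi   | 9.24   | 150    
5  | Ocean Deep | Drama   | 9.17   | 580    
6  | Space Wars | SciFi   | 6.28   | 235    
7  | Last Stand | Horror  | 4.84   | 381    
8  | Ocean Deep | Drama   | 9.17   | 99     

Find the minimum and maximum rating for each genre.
SELECT genre, MIN(rating), MAX(rating)
FROM movies
GROUP BY genre

Result:
  Drama: min=9.17, max=9.17
  Horror: min=4.84, max=4.84
  Romance: min=8.27, max=8.27
  SciFi: min=6.28, max=9.24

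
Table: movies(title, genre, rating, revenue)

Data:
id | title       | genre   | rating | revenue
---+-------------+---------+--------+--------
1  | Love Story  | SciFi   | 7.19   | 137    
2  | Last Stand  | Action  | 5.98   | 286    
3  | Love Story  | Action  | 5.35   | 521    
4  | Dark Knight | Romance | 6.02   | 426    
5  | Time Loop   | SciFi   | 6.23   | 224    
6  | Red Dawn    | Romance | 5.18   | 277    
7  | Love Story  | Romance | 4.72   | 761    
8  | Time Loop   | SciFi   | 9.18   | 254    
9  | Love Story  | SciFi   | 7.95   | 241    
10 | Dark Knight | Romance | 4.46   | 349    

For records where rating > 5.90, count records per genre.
SELECT genre, COUNT(*)
FROM movies
WHERE rating > 5.90
GROUP BY genre

Note: WHERE filters rows before grouping.

Result:
  Action: 1
  Romance: 1
  SciFi: 4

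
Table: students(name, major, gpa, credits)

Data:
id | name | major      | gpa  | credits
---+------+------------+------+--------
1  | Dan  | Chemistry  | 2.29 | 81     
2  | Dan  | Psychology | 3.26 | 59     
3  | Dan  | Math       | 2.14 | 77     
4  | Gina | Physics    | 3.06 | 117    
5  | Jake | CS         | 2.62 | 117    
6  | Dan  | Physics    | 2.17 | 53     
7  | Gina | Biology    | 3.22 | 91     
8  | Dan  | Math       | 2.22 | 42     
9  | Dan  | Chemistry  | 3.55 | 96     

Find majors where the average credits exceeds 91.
SELECT major, AVG(credits)
FROM students
GROUP BY major
HAVING AVG(credits) > 91

Result:
  CS: avg=117.00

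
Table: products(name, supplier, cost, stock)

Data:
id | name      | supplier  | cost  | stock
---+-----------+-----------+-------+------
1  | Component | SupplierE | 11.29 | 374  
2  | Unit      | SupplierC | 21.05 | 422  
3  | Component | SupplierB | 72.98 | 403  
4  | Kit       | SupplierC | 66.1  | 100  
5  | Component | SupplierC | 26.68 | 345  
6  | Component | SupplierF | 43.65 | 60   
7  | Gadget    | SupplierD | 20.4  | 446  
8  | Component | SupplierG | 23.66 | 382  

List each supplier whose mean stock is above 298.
SELECT supplier, AVG(stock)
FROM products
GROUP BY supplier
HAVING AVG(stock) > 298

Result:
  SupplierB: avg=403.00
  SupplierD: avg=446.00
  SupplierE: avg=374.00
  SupplierG: avg=382.00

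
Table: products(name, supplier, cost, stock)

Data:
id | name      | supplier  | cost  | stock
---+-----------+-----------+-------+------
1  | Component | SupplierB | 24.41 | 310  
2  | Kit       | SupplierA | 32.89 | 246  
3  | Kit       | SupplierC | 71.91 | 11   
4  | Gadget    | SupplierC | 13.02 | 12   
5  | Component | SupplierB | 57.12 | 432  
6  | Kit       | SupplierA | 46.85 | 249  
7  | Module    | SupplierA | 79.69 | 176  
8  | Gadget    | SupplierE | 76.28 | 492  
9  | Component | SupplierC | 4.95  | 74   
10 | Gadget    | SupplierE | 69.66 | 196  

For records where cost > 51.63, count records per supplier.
SELECT supplier, COUNT(*)
FROM products
WHERE cost > 51.63
GROUP BY supplier

Note: WHERE filters rows before grouping.

Result:
  SupplierA: 1
  SupplierB: 1
  SupplierC: 1
  SupplierE: 2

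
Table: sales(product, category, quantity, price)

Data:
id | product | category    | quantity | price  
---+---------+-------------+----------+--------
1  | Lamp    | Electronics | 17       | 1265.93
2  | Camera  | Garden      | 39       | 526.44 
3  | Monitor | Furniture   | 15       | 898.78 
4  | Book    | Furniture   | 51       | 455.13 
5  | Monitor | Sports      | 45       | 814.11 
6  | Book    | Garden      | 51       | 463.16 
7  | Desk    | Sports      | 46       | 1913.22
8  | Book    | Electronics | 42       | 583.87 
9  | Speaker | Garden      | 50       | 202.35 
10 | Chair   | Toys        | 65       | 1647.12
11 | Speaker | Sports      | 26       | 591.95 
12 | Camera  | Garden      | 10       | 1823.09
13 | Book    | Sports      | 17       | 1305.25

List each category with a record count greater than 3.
SELECT category, COUNT(*) as cnt
FROM sales
GROUP BY category
HAVING COUNT(*) > 3

Result:
  Garden: 4
  Sports: 4

Note: HAVING filters groups after aggregation, WHERE filters rows before.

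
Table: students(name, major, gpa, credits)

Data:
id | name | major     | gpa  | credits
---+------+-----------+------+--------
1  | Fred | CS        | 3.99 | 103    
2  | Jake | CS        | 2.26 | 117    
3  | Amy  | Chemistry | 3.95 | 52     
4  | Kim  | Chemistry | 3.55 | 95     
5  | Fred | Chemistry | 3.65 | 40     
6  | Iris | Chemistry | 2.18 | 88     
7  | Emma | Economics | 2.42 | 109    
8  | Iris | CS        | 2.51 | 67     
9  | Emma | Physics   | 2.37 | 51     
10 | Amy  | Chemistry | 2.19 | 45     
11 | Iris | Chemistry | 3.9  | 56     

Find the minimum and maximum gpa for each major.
SELECT major, MIN(gpa), MAX(gpa)
FROM students
GROUP BY major

Result:
  CS: min=2.26, max=3.99
  Chemistry: min=2.18, max=3.95
  Economics: min=2.42, max=2.42
  Physics: min=2.37, max=2.37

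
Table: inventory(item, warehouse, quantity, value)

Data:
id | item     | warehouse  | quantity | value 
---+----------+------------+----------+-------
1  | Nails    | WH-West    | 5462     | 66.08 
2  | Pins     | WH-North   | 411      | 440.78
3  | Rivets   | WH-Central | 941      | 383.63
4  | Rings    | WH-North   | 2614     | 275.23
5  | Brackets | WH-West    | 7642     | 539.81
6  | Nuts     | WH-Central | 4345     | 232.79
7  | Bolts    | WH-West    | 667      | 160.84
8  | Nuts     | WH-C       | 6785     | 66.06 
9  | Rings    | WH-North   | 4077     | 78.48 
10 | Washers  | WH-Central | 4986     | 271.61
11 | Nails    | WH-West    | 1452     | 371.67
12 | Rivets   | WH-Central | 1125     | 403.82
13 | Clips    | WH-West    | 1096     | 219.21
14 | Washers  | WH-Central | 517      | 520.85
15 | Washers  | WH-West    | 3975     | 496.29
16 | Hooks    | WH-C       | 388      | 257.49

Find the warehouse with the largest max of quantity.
SELECT warehouse, MAX(quantity) as val
FROM inventory
GROUP BY warehouse
ORDER BY val DESC
LIMIT 1

Result: WH-West with max(quantity) = 7642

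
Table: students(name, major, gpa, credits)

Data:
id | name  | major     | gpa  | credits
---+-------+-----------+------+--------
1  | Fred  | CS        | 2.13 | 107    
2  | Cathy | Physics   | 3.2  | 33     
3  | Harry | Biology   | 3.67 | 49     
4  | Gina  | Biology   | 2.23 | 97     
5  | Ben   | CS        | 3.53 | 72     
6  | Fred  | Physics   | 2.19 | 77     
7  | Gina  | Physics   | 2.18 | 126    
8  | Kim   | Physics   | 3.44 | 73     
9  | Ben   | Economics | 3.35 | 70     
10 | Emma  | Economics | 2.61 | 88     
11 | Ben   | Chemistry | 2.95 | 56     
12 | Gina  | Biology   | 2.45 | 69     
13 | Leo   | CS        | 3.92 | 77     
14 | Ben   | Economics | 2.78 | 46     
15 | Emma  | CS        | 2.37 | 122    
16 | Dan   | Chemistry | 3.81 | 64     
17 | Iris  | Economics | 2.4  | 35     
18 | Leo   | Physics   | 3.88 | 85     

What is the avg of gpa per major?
SELECT major, AVG(gpa) as result
FROM students
GROUP BY major

Result:
  Biology: 2.78
  CS: 2.99
  Chemistry: 3.38
  Economics: 2.79
  Physics: 2.98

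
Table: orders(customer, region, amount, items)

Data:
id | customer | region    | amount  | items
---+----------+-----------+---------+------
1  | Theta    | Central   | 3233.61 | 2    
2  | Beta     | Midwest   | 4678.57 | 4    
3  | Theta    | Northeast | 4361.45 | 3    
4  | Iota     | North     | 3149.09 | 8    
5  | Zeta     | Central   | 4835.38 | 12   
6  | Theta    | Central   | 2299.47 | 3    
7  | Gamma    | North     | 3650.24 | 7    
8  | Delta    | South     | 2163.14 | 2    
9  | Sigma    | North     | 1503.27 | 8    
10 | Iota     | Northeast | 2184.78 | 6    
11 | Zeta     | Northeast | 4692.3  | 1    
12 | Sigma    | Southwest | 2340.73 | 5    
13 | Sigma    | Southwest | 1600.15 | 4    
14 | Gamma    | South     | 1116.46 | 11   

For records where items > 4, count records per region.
SELECT region, COUNT(*)
FROM orders
WHERE items > 4
GROUP BY region

Note: WHERE filters rows before grouping.

Result:
  Central: 1
  North: 3
  Northeast: 1
  South: 1
  Southwest: 1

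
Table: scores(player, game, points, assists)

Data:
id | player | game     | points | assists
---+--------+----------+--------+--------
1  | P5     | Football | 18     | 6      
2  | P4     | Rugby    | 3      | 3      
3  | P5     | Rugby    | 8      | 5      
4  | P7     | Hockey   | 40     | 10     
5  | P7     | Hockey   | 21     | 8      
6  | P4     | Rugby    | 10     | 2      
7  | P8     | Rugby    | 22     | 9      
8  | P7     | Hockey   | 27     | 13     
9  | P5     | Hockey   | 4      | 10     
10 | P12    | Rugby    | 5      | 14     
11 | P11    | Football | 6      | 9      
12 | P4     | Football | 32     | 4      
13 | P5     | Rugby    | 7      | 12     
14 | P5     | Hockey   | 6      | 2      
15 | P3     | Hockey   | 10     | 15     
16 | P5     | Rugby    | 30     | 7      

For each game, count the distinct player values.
SELECT game, COUNT(DISTINCT player)
FROM scores
GROUP BY game

Result:
  Football: 3 distinct
  Hockey: 3 distinct
  Rugby: 4 distinct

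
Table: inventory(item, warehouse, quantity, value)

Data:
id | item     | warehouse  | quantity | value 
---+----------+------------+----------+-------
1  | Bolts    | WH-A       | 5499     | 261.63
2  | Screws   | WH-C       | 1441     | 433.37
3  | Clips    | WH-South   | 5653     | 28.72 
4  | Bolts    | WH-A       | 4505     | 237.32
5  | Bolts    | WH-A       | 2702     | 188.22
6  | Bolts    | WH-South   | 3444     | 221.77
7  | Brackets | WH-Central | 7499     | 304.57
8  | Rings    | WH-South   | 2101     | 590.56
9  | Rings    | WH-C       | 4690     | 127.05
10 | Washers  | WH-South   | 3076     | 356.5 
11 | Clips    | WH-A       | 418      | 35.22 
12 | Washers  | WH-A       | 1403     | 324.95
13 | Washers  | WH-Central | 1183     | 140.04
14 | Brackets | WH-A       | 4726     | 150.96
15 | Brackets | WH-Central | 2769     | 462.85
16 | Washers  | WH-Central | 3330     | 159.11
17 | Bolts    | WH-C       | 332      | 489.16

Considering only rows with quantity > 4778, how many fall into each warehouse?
SELECT warehouse, COUNT(*)
FROM inventory
WHERE quantity > 4778
GROUP BY warehouse

Note: WHERE filters rows before grouping.

Result:
  WH-A: 1
  WH-Central: 1
  WH-South: 1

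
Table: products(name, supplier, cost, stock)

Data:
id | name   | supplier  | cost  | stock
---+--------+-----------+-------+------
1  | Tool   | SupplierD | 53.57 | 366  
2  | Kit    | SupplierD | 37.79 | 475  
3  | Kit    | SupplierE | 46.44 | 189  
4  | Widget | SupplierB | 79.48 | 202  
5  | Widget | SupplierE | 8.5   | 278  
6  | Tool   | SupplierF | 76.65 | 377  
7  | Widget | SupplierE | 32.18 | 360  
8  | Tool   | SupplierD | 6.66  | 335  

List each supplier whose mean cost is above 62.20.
SELECT supplier, AVG(cost)
FROM products
GROUP BY supplier
HAVING AVG(cost) > 62.20

Result:
  SupplierB: avg=79.48
  SupplierF: avg=76.65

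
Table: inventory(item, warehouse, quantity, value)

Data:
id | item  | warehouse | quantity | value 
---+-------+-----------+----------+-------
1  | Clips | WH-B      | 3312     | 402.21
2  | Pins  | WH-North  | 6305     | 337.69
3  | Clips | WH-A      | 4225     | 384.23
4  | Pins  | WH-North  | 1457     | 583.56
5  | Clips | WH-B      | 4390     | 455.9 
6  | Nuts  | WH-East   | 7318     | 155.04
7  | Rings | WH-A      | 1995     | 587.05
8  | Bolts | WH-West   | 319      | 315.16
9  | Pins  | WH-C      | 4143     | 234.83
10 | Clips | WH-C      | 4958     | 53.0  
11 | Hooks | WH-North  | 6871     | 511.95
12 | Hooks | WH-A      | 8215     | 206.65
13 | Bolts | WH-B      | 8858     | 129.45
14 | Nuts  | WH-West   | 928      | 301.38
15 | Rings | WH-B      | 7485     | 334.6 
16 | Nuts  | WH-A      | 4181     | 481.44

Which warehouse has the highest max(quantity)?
SELECT warehouse, MAX(quantity) as val
FROM inventory
GROUP BY warehouse
ORDER BY val DESC
LIMIT 1

Result: WH-B with max(quantity) = 8858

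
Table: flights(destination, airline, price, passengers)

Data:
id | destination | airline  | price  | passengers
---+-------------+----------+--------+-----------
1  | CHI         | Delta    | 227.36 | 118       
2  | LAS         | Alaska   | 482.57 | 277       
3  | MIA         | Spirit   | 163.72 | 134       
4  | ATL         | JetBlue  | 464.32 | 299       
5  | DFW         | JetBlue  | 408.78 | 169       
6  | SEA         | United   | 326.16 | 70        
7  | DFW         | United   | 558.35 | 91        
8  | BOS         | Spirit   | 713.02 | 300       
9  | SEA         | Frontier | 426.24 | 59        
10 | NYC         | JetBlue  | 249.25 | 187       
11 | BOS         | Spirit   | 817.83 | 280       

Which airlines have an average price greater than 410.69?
SELECT airline, AVG(price)
FROM flights
GROUP BY airline
HAVING AVG(price) > 410.69

Result:
  Alaska: avg=482.57
  Frontier: avg=426.24
  Spirit: avg=564.86
  United: avg=442.26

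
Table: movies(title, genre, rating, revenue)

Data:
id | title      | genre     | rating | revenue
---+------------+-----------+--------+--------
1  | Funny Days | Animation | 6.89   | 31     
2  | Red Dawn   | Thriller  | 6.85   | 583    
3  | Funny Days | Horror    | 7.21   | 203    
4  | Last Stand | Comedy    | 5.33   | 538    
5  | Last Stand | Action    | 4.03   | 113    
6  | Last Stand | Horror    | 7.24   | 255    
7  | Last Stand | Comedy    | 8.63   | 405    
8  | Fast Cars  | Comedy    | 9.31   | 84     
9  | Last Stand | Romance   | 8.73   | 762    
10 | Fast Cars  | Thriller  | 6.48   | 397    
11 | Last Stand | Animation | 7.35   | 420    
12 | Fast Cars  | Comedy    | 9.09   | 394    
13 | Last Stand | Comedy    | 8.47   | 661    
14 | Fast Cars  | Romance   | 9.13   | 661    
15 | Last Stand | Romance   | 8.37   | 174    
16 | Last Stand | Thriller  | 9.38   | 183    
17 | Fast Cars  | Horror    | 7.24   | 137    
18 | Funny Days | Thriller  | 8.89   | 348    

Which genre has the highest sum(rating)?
SELECT genre, SUM(rating) as val
FROM movies
GROUP BY genre
ORDER BY val DESC
LIMIT 1

Result: Comedy with sum(rating) = 40.83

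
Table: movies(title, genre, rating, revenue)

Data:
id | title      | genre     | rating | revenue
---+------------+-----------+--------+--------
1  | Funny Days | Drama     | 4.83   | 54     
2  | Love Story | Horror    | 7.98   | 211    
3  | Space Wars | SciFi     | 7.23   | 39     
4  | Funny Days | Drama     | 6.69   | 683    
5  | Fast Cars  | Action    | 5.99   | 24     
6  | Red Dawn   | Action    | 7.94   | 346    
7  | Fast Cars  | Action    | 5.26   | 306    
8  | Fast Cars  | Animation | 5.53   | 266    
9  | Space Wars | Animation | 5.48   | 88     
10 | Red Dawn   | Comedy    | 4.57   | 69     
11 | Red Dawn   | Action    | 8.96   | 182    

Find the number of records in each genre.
SELECT genre, COUNT(*) as count
FROM movies
GROUP BY genre

Result:
  Action: 4
  Animation: 2
  Comedy: 1
  Drama: 2
  Horror: 1
  SciFi: 1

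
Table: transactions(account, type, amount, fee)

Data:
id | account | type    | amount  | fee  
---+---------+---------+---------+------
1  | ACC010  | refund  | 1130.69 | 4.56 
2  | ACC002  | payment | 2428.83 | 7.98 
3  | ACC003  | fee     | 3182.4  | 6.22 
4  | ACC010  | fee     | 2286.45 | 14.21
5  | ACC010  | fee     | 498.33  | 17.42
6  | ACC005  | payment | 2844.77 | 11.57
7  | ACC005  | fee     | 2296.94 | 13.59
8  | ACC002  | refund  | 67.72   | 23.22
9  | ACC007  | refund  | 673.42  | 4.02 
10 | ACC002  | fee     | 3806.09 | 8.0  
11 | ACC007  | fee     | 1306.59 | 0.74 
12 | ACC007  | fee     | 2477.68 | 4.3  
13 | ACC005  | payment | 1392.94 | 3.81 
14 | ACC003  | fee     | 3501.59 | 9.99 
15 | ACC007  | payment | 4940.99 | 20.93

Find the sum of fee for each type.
SELECT type, SUM(fee) as result
FROM transactions
GROUP BY type

Result:
  fee: 74.47
  payment: 44.29
  refund: 31.80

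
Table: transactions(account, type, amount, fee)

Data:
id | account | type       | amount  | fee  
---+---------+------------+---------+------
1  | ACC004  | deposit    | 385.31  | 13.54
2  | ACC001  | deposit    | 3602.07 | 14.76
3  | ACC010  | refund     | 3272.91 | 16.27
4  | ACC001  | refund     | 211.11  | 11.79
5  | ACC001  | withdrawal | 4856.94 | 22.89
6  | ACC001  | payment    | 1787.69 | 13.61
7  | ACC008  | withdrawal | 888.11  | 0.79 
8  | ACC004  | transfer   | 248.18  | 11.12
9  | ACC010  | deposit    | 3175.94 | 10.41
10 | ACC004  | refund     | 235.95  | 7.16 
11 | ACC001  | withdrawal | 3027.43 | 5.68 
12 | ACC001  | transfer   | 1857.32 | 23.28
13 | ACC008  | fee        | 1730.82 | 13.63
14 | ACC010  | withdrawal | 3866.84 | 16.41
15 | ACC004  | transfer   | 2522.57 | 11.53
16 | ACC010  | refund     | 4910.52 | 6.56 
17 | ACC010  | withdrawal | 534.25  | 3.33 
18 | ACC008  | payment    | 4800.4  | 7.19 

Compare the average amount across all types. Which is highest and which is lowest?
SELECT type, AVG(amount)
FROM transactions
GROUP BY type
ORDER BY AVG(amount)

All groups:
  transfer: 1542.69
  fee: 1730.82
  refund: 2157.62
  deposit: 2387.77
  withdrawal: 2634.71
  payment: 3294.05

Highest: payment (3294.05)
Lowest: transfer (1542.69)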